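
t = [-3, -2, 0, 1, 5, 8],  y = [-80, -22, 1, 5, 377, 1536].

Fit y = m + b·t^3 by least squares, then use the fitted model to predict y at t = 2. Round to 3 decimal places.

Setting ∂/∂m … = 0 gives: 6·m + 603·b = 1817;  603·m + 278563·b = 835898.
Δ = 6·278563 − 603² = 1307769.
m = (1817·278563 − 603·835898)/1307769 = 2102477/1307769; b = (6·835898 − 603·1817)/1307769 = 1306579/435923.
At t = 2: ŷ = (2102477/1307769)·(1) + (1306579/435923)·(8) = 33460373/1307769.

ŷ = 25.586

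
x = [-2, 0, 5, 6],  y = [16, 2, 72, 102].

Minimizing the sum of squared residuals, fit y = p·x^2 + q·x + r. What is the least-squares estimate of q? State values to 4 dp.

q = -0.8301

Forming AᵀA = [[1937, 333, 65]; [333, 65, 9]; [65, 9, 4]] and Aᵀy = [5536, 940, 192]ᵀ gives AᵀA·[p, q, r]ᵀ = Aᵀy.
Row-reducing yields p = 13247/4538, q = -3767/4538, r = 5518/2269.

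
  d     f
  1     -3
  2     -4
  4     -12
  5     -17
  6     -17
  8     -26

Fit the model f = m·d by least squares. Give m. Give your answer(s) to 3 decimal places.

m = -3.110

The normal equations are: 146·m = -454.
(Σd·d = 146, Σd·f = -454.)
m = (-454)/146 = -3.10959.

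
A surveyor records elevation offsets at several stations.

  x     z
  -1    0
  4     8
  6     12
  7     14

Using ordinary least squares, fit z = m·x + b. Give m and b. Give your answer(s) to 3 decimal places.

Setting ∂/∂m … = 0 gives: 102·m + 16·b = 202;  16·m + 4·b = 34.
Δ = 102·4 − 16² = 152.
m = (202·4 − 16·34)/152 = 33/19; b = (102·34 − 16·202)/152 = 59/38.

m = 1.737, b = 1.553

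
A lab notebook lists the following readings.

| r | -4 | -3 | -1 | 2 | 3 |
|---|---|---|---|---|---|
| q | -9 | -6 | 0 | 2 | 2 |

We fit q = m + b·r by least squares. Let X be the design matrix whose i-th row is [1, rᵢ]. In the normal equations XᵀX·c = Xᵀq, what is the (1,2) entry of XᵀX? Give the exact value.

Row 1 ↔ basis 1, column 2 ↔ basis r, so (XᵀX)_{1,2} = Σᵢ r = (1)·(-4) + (1)·(-3) + (1)·(-1) + (1)·(2) + (1)·(3) = -3.

-3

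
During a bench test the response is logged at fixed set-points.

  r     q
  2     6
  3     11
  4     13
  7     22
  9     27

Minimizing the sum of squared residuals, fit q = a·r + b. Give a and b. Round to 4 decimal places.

a = 2.9118, b = 1.2412

The normal equations are: 159·a + 25·b = 494;  25·a + 5·b = 79.
Δ = 159·5 − 25² = 170.
a = (494·5 − 25·79)/170 = 99/34; b = (159·79 − 25·494)/170 = 211/170.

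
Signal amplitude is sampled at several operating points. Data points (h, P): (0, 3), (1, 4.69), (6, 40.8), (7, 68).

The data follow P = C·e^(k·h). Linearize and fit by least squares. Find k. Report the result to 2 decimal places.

With ln Pᵢ as the transformed response and hᵢ as the regressor:
Σh = 14.0000, Σ(h)² = 86.0000, Σln P = 10.5722, Σh·ln P = 53.3341.
Equations: 86.0000·k + 14.0000·ln C = 53.3341;  14.0000·k + 4·ln C = 10.5722.
Δ = 86.0000·4 − (14.0000)² = 148.0000; k = (53.3341·4 − 14.0000·10.5722)/148.0000 = 0.44139, ln C = (86.0000·10.5722 − 14.0000·53.3341)/148.0000 = 1.09821.

k = 0.44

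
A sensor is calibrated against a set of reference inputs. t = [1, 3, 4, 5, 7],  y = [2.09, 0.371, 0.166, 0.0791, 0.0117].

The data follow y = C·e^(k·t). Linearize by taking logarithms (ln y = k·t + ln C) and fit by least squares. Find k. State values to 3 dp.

k = -0.855

With ln yᵢ as the transformed response and tᵢ as the regressor:
AᵀA = [[100.0000, 20.0000]; [20.0000, 5]], rhs = [-53.2429, -9.0354]ᵀ  (here Σt = 20.0000, Σ(t)² = 100.0000, Σln y = -9.0354, Σt·ln y = -53.2429).
Slope k = (n·Σt·ln y − Σt·Σln y)/(n·Σ(t)² − (Σt)²) = (5·-53.2429 − 20.0000·-9.0354)/100.0000 = -0.85507; ln C = (Σln y − k·Σt)/n = 1.61322.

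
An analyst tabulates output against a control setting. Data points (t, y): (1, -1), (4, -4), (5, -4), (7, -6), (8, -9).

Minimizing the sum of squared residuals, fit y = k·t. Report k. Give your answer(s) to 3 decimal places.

MᵀM·[k]ᵀ = Mᵀy reads: 155·k = -151.
k = (-151)/155 = -0.974194.

k = -0.974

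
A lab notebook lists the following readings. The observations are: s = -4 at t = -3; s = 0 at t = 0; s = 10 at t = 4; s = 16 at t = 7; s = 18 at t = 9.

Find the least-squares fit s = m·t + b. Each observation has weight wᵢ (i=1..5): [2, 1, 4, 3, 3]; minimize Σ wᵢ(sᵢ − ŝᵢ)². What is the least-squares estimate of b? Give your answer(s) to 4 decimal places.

b = 1.7677

From the data, Σwᵢ·t·t = 472, Σwᵢ·t = 58, Σwᵢ·1 = 13.
Moment sums: Σwᵢ·t·s = 1006, Σwᵢ·s = 134.
Δ = 472·13 − 58² = 2772.
m = (1006·13 − 58·134)/2772 = 379/198; b = (472·134 − 58·1006)/2772 = 175/99.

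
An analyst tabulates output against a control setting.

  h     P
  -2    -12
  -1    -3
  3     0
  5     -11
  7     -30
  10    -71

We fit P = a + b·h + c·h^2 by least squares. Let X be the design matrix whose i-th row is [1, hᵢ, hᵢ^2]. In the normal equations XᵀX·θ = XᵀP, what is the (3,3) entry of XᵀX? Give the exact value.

13124

Row 3 ↔ basis h^2, column 3 ↔ basis h^2, so (XᵀX)_{3,3} = Σᵢ (h^2)·(h^2) = (4)·(4) + (1)·(1) + (9)·(9) + (25)·(25) + (49)·(49) + (100)·(100) = 13124.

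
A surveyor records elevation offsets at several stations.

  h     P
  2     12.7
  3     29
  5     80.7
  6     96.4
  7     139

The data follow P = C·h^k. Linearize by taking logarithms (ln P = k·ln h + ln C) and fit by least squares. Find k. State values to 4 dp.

k = 1.8870

Let Y = ln P. Fitting Y = k·ln h + ln C by least squares:
Σln h = 7.1389, Σ(ln h)² = 11.2747, Σln P = 19.8026, Σln h·ln P = 30.3154.
Equations: 11.2747·k + 7.1389·ln C = 30.3154;  7.1389·k + 5·ln C = 19.8026.
Slope k = (n·Σln h·ln P − Σln h·Σln P)/(n·Σ(ln h)² − (Σln h)²) = (5·30.3154 − 7.1389·19.8026)/5.4099 = 1.88704; ln C = (Σln P − k·Σln h)/n = 1.26625.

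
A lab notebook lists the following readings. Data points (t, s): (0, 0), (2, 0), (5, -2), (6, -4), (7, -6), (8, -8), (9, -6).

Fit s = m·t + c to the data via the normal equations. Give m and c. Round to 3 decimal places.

Entries of MᵀM: Σt·t = 259, Σt = 37, Σ1 = 7.
And Σt·s = -194, Σs = -26.
MᵀM·[m, c]ᵀ = Mᵀs becomes [[259, 37]; [37, 7]]·[m, c]ᵀ = [-194, -26]ᵀ.
Eliminating c: 7·(row 1) − 37·(row 2) gives 444·m = 7·(-194) − 37·(-26) = -396, so m = -33/37.
Then c = ((-26) − 37·(-33/37))/7 = 1.

m = -0.892, c = 1.000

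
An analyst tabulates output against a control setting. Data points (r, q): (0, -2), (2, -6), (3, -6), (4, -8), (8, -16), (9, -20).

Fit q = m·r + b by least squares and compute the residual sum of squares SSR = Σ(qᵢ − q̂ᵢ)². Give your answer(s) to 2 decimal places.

Entries of XᵀX: Σr·r = 174, Σr = 26, Σ1 = 6.
And Σr·q = -370, Σq = -58.
Δ = 174·6 − 26² = 368.
m = ((-370)·6 − 26·(-58))/368 = -89/46; b = (174·(-58) − 26·(-370))/368 = -59/46.
Residuals: -33/46, -39/46, 25/23, 47/46, 35/46, -30/23; SSR = 132/23.

SSR = 5.74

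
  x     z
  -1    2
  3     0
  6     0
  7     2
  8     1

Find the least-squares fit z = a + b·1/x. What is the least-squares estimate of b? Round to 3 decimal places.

b = -1.166

The normal system MᵀM·[a, b]ᵀ = Mᵀz is [[5, -13/56]; [-13/56, 33161/28224]]·[a, b]ᵀ = [5, -89/56]ᵀ.
Δ = 5·(33161/28224) − (-13/56)² = 41071/7056.
a = (5·(33161/28224) − (-13/56)·(-89/56))/(41071/7056) = 38848/41071; b = (5·(-89/56) − (-13/56)·5)/(41071/7056) = -47880/41071.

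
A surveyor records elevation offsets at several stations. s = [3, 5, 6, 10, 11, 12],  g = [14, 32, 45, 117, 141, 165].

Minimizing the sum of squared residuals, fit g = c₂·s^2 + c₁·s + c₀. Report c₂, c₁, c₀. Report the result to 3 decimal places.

c₂ = 1.071, c₁ = 0.815, c₀ = 1.612

Normal-equation sums: Σs^2·s^2 = 47379, Σs^2·s = 4427, Σs^2 = 435, Σs·s = 435, Σs = 47, Σ1 = 6.
For Aᵀg: Σs^2·g = 55067, Σs·g = 5173, Σg = 514.
AᵀA·[c₂, c₁, c₀]ᵀ = Aᵀg becomes [[47379, 4427, 435]; [4427, 435, 47]; [435, 47, 6]]·[c₂, c₁, c₀]ᵀ = [55067, 5173, 514]ᵀ.
Row-reducing yields c₂ = 62221/58080, c₁ = 15781/19360, c₀ = 23411/14520.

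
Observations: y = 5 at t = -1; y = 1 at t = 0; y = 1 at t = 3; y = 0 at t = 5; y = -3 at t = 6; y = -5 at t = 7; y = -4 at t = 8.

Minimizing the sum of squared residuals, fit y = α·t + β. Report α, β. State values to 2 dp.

Setting ∂/∂α … = 0 gives: 184·α + 28·β = -87;  28·α + 7·β = -5.
Δ = 184·7 − 28² = 504.
α = ((-87)·7 − 28·(-5))/504 = -67/72; β = (184·(-5) − 28·(-87))/504 = 379/126.

α = -0.93, β = 3.01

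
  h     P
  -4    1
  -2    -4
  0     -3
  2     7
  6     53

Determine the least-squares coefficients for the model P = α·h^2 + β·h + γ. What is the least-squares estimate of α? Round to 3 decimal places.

Compute the Gram sums: Σh^2·h^2 = 1584, Σh^2·h = 152, Σh^2 = 60, Σh·h = 60, Σh = 2, Σ1 = 5.
Right-hand side: Σh^2·P = 1936, Σh·P = 336, ΣP = 54.
AᵀA·[α, β, γ]ᵀ = AᵀP becomes [[1584, 152, 60]; [152, 60, 2]; [60, 2, 5]]·[α, β, γ]ᵀ = [1936, 336, 54]ᵀ.
Solving the 3×3 system (Gaussian elimination) gives α = 29/28, β = 43/14, γ = -20/7.

α = 1.036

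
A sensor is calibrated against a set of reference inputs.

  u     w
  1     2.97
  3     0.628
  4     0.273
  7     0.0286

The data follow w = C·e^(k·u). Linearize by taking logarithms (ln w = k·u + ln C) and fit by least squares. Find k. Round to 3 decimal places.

k = -0.774

Linearized form: ln w = k·u + ln C. From the 4 transformed points,
AᵀA = [[75.0000, 15.0000]; [15.0000, 4]], rhs = [-30.3807, -4.2293]ᵀ  (here Σu = 15.0000, Σ(u)² = 75.0000, Σln w = -4.2293, Σu·ln w = -30.3807).
Slope k = (n·Σu·ln w − Σu·Σln w)/(n·Σ(u)² − (Σu)²) = (4·-30.3807 − 15.0000·-4.2293)/75.0000 = -0.77444; ln C = (Σln w − k·Σu)/n = 1.84685.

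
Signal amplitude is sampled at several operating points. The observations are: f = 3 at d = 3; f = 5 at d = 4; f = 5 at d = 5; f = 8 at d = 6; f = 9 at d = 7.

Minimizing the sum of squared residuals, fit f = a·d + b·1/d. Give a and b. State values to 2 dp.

a = 1.34, b = -3.16

Forming MᵀM = [[135, 5]; [5, 46181/176400]] and Mᵀf = [165, 493/84]ᵀ gives MᵀM·[a, b]ᵀ = Mᵀf.
Determinant 135·(46181/176400) − 5² = 40543/3920.
a = (165·(46181/176400) − 5·(493/84))/(40543/3920) = 54297/40543; b = (135·(493/84) − 5·165)/(40543/3920) = -128100/40543.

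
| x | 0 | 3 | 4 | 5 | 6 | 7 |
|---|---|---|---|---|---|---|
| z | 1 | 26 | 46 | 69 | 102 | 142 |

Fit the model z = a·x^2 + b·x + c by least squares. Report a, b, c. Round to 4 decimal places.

a = 3.0114, b = -1.1432, c = 1.3409

Setting ∂/∂a … = 0 gives: 4659·a + 775·b + 135·c = 13325;  775·a + 135·b + 25·c = 2213;  135·a + 25·b + 6·c = 386.
(Σx^2·x^2 = 4659, Σx^2·x = 775, Σx^2 = 135, Σx·x = 135, Σx = 25, Σ1 = 6, Σx^2·z = 13325, Σx·z = 2213, Σz = 386.)
Inverting the 3×3 Gram matrix, [a, b, c]ᵀ = [265/88, -503/440, 59/44]ᵀ.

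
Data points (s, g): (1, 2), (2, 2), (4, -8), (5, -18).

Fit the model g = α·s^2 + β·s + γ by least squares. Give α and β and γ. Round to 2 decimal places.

α = -1.67, β = 5.00, γ = -1.33

The normal system AᵀA·[α, β, γ]ᵀ = Aᵀg is [[898, 198, 46]; [198, 46, 12]; [46, 12, 4]]·[α, β, γ]ᵀ = [-568, -116, -22]ᵀ.
Solving the 3×3 system (Gaussian elimination) gives α = -5/3, β = 5, γ = -4/3.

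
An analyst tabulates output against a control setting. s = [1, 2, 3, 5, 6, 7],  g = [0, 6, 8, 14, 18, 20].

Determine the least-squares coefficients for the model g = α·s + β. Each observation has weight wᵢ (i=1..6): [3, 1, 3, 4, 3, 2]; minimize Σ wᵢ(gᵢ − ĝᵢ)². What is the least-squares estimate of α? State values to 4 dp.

α = 3.3284

Compute the Gram sums: Σwᵢ·s·s = 340, Σwᵢ·s = 66, Σwᵢ·1 = 16.
For AᵀWg: Σwᵢ·s·g = 968, Σwᵢ·g = 180.
So AᵀWA·[α, β]ᵀ = AᵀWg: [[340, 66]; [66, 16]]·[α, β]ᵀ = [968, 180]ᵀ.
Δ = 340·16 − 66² = 1084.
α = (968·16 − 66·180)/1084 = 902/271; β = (340·180 − 66·968)/1084 = -672/271.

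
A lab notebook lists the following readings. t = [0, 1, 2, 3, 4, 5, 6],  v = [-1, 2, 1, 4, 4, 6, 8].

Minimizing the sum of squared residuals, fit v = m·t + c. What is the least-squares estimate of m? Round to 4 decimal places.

Sums needed: Σt·t = 91, Σt = 21, Σ1 = 7.
And Σt·v = 110, Σv = 24.
Δ = 91·7 − 21² = 196.
m = (110·7 − 21·24)/196 = 19/14; c = (91·24 − 21·110)/196 = -9/14.

m = 1.3571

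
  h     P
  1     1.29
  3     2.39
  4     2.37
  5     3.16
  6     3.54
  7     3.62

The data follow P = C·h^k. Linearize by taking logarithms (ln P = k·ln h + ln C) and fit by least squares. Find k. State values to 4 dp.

With ln Pᵢ as the transformed response and ln hᵢ as the regressor:
AᵀA = [[12.7160, 7.8320]; [7.8320, 6]], rhs = [8.7736, 5.6900]ᵀ  (here Σln h = 7.8320, Σ(ln h)² = 12.7160, Σln P = 5.6900, Σln h·ln P = 8.7736).
Slope k = (n·Σln h·ln P − Σln h·Σln P)/(n·Σ(ln h)² − (Σln h)²) = (6·8.7736 − 7.8320·5.6900)/14.9557 = 0.54009; ln C = (Σln P − k·Σln h)/n = 0.24334.

k = 0.5401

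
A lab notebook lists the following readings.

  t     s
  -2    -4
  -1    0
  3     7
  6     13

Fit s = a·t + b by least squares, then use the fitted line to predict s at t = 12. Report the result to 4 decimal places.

ŝ = 25.2561

Setting ∂/∂a … = 0 gives: 50·a + 6·b = 107;  6·a + 4·b = 16.
Eliminating b: 4·(row 1) − 6·(row 2) gives 164·a = 4·107 − 6·16 = 332, so a = 83/41.
Then b = (16 − 6·(83/41))/4 = 79/82.
At t = 12: ŝ = (83/41)·(12) + (79/82)·(1) = 2071/82.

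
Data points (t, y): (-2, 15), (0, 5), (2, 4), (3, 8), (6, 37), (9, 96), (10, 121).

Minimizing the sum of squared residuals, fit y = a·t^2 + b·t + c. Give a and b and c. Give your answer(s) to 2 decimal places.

Setting ∂/∂a … = 0 gives: 17970·a + 1972·b + 234·c = 21356;  1972·a + 234·b + 28·c = 2298;  234·a + 28·b + 7·c = 286.
(Σt^2·t^2 = 17970, Σt^2·t = 1972, Σt^2 = 234, Σt·t = 234, Σt = 28, Σ1 = 7, Σt^2·y = 21356, Σt·y = 2298, Σy = 286.)
Solving the 3×3 system (Gaussian elimination) gives a = 25066/16957, b = -52459/16957, c = 64730/16957.

a = 1.48, b = -3.09, c = 3.82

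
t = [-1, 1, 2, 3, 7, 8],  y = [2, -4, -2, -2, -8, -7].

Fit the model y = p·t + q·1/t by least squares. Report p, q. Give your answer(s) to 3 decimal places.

The normal equations are: 128·p + 6·q = -128;  6·p + (67657/28224)·q = -1627/168.
(Σt·t = 128, Σt·1/t = 6, Σ1/t·1/t = 67657/28224, Σt·y = -128, Σ1/t·y = -1627/168.)
det = 128·(67657/28224) − 6² = 119438/441.
p = ((-128)·(67657/28224) − 6·(-1627/168))/(119438/441) = -438755/477752; q = (128·(-1627/168) − 6·(-128))/(119438/441) = -103992/59719.

p = -0.918, q = -1.741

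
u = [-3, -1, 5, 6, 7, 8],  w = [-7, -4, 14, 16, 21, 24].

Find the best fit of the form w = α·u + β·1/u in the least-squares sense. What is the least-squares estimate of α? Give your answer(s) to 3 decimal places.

From the data, Σu·u = 184, Σu·1/u = 6, Σ1/u·1/u = 857249/705600.
Moment sums: Σu·w = 530, Σ1/u·w = 89/5.
So AᵀA·[α, β]ᵀ = Aᵀw: [[184, 6]; [6, 857249/705600]]·[α, β]ᵀ = [530, 89/5]ᵀ.
Eliminating β: (857249/705600)·(row 1) − 6·(row 2) gives (16541527/88200)·α = (857249/705600)·530 − 6·(89/5) = 37898389/70560, so α = 11146585/3892124.
Then β = ((89/5) − 6·(11146585/3892124))/(857249/705600) = 493920/973031.

α = 2.864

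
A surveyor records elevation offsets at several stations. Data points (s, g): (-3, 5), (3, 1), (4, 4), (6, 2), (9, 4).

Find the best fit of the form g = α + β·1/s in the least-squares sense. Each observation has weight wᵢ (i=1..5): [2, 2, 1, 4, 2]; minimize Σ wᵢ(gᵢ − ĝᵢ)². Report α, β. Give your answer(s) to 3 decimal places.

Setting ∂/∂α … = 0 gives: 11·α + (41/36)·β = 32;  (41/36)·α + (833/1296)·β = 5/9.
(Σwᵢ·1 = 11, Σwᵢ·1/s = 41/36, Σwᵢ·1/s·1/s = 833/1296, Σwᵢ·g = 32, Σwᵢ·1/s·g = 5/9.)
Δ = 11·(833/1296) − (41/36)² = 1247/216.
α = (32·(833/1296) − (41/36)·(5/9))/(1247/216) = 4306/1247; β = (11·(5/9) − (41/36)·32)/(1247/216) = -6552/1247.

α = 3.453, β = -5.254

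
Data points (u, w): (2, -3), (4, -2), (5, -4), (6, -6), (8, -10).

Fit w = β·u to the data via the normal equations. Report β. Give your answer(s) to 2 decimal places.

Sums needed: Σu·u = 145.
Moment sums: Σu·w = -150.
Normal equations: [[145]]·[β]ᵀ = [-150]ᵀ.
Hence β = -150 / 145 ≈ -1.03448.

β = -1.03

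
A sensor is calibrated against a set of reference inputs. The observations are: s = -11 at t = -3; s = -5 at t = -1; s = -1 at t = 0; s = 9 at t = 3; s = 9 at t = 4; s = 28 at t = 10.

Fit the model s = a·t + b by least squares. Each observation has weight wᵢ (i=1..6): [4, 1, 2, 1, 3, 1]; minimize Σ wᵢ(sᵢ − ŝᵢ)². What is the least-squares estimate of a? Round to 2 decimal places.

With design matrix A, AᵀWA = [[194, 12]; [12, 12]] and AᵀWs = [552, 13]ᵀ.
Δ = 194·12 − 12² = 2184.
a = (552·12 − 12·13)/2184 = 77/26; b = (194·13 − 12·552)/2184 = -293/156.

a = 2.96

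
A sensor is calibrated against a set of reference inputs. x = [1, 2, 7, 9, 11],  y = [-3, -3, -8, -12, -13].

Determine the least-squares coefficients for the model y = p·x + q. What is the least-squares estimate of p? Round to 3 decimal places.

p = -1.079

Forming MᵀM = [[256, 30]; [30, 5]] and Mᵀy = [-316, -39]ᵀ gives MᵀM·[p, q]ᵀ = Mᵀy.
Eliminating q: 5·(row 1) − 30·(row 2) gives 380·p = 5·(-316) − 30·(-39) = -410, so p = -41/38.
Then q = ((-39) − 30·(-41/38))/5 = -126/95.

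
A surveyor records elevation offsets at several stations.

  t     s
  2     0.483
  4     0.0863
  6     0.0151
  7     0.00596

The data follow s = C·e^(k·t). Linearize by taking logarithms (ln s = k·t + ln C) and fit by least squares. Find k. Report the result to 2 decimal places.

k = -0.88

Let Y = ln s. Fitting Y = k·t + ln C by least squares:
XᵀX = [[105.0000, 19.0000]; [19.0000, 4]], rhs = [-72.2723, -12.4934]ᵀ  (here Σt = 19.0000, Σ(t)² = 105.0000, Σln s = -12.4934, Σt·ln s = -72.2723).
Solving (det = 59.0000): k = -0.87652, ln C = 1.04011.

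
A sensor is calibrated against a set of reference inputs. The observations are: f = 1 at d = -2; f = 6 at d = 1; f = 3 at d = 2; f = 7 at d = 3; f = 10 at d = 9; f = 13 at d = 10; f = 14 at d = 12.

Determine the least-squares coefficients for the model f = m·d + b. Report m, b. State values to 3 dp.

m = 0.887, b = 3.280

The normal equations are: 343·m + 35·b = 419;  35·m + 7·b = 54.
(Σd·d = 343, Σd = 35, Σ1 = 7, Σd·f = 419, Σf = 54.)
Eliminating b: 7·(row 1) − 35·(row 2) gives 1176·m = 7·419 − 35·54 = 1043, so m = 149/168.
Then b = (54 − 35·(149/168))/7 = 551/168.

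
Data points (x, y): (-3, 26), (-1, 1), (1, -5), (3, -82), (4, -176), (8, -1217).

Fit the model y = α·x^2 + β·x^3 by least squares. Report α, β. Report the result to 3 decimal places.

Normal-equation sums: Σx^2·x^2 = 4516, Σx^2·x^3 = 33792, Σx^3·x^3 = 267700.
Right-hand side: Σx^2·y = -81212, Σx^3·y = -637290.
Normal equations: [[4516, 33792]; [33792, 267700]]·[α, β]ᵀ = [-81212, -637290]ᵀ.
Eliminating β: 267700·(row 1) − 33792·(row 2) gives 67033936·α = 267700·(-81212) − 33792·(-637290) = -205148720, so α = -346535/113233.
Then β = ((-637290) − 33792·(-346535/113233))/267700 = -451641/226466.

α = -3.060, β = -1.994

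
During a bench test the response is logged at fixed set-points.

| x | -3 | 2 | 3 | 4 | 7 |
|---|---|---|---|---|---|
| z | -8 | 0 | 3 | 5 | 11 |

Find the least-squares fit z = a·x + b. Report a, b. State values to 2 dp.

Forming MᵀM = [[87, 13]; [13, 5]] and Mᵀz = [130, 11]ᵀ gives MᵀM·[a, b]ᵀ = Mᵀz.
Determinant 87·5 − 13² = 266.
a = (130·5 − 13·11)/266 = 507/266; b = (87·11 − 13·130)/266 = -733/266.

a = 1.91, b = -2.76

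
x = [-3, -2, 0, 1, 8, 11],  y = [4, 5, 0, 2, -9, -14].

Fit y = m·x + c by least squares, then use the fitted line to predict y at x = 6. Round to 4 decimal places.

ŷ = -6.6811

With design matrix A, AᵀA = [[199, 15]; [15, 6]] and Aᵀy = [-246, -12]ᵀ.
Δ = 199·6 − 15² = 969.
m = ((-246)·6 − 15·(-12))/969 = -432/323; c = (199·(-12) − 15·(-246))/969 = 434/323.
At x = 6: ŷ = (-432/323)·(6) + (434/323)·(1) = -2158/323.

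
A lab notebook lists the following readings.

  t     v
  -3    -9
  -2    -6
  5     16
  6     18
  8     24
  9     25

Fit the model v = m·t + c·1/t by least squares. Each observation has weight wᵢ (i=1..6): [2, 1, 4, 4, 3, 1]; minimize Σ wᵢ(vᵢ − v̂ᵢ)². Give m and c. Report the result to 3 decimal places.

m = 2.966, c = 1.356

The normal system AᵀWA·[m, c]ᵀ = AᵀWv is [[539, 15]; [15, 104011/129600]]·[m, c]ᵀ = [1619, 2051/45]ᵀ.
det = 539·(104011/129600) − 15² = 26901929/129600.
m = (1619·(104011/129600) − 15·(2051/45))/(26901929/129600) = 79790609/26901929; c = (539·(2051/45) − 15·1619)/(26901929/129600) = 36472320/26901929.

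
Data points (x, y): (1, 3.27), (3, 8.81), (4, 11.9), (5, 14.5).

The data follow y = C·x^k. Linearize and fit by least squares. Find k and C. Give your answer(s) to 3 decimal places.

With ln yᵢ as the transformed response and ln xᵢ as the regressor:
Σln x = 4.0943, Σ(ln x)² = 5.7191, Σln y = 8.5114, Σln x·ln y = 10.1275.
Normal system: [[5.7191, 4.0943]; [4.0943, 4]]·[k, ln C]ᵀ = [10.1275, 8.5114]ᵀ.
Slope k = (n·Σln x·ln y − Σln x·Σln y)/(n·Σ(ln x)² − (Σln x)²) = (4·10.1275 − 4.0943·8.5114)/6.1125 = 0.92625; ln C = (Σln y − k·Σln x)/n = 1.17975, so C = exp(1.17975) = 3.25356.

k = 0.926, C = 3.254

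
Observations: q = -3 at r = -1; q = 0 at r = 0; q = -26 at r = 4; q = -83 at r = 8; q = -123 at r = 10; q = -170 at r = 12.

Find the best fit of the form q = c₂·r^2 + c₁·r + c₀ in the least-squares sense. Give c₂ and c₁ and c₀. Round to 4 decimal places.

Setting ∂/∂c₂ … = 0 gives: 35089·c₂ + 3303·c₁ + 325·c₀ = -42511;  3303·c₂ + 325·c₁ + 33·c₀ = -4035;  325·c₂ + 33·c₁ + 6·c₀ = -405.
(Σr^2·r^2 = 35089, Σr^2·r = 3303, Σr^2 = 325, Σr·r = 325, Σr = 33, Σ1 = 6, Σr^2·q = -42511, Σr·q = -4035, Σq = -405.)
Inverting the 3×3 Gram matrix, [c₂, c₁, c₀]ᵀ = [-7023/7000, -14001/7000, -7541/3500]ᵀ.

c₂ = -1.0033, c₁ = -2.0001, c₀ = -2.1546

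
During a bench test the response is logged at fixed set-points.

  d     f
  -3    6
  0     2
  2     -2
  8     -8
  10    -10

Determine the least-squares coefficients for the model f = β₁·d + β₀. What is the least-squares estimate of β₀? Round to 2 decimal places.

β₀ = 1.74

Normal-equation sums: Σd·d = 177, Σd = 17, Σ1 = 5.
Moment sums: Σd·f = -186, Σf = -12.
det = 177·5 − 17² = 596.
β₁ = ((-186)·5 − 17·(-12))/596 = -363/298; β₀ = (177·(-12) − 17·(-186))/596 = 519/298.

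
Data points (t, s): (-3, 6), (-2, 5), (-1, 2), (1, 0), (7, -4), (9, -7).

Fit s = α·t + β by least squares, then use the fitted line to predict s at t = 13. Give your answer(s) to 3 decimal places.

Forming MᵀM = [[145, 11]; [11, 6]] and Mᵀs = [-121, 2]ᵀ gives MᵀM·[α, β]ᵀ = Mᵀs.
Δ = 145·6 − 11² = 749.
α = ((-121)·6 − 11·2)/749 = -748/749; β = (145·2 − 11·(-121))/749 = 1621/749.
At t = 13: ŝ = (-748/749)·(13) + (1621/749)·(1) = -8103/749.

ŝ = -10.818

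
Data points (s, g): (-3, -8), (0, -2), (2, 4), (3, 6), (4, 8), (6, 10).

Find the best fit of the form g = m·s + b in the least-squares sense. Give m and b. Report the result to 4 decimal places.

m = 2.1200, b = -1.2400

Normal-equation sums: Σs·s = 74, Σs = 12, Σ1 = 6.
For Mᵀg: Σs·g = 142, Σg = 18.
det = 74·6 − 12² = 300.
m = (142·6 − 12·18)/300 = 53/25; b = (74·18 − 12·142)/300 = -31/25.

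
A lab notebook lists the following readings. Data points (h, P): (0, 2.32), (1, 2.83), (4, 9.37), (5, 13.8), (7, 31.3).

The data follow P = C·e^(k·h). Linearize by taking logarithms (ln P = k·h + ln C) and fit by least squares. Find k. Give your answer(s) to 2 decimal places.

Let Y = ln P. Fitting Y = k·h + ln C by least squares:
Sums: Σh = 17.0000, Σ(h)² = 91.0000, Σln P = 10.1876, Σh·ln P = 47.2190.
Normal system: [[91.0000, 17.0000]; [17.0000, 5]]·[k, ln C]ᵀ = [47.2190, 10.1876]ᵀ.
Solving (det = 166.0000): k = 0.37895, ln C = 0.74911.

k = 0.38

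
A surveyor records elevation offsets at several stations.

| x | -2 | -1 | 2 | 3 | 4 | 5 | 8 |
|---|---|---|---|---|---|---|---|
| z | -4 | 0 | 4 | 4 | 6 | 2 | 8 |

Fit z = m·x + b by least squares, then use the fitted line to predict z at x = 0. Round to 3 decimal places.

Normal-equation sums: Σx·x = 123, Σx = 19, Σ1 = 7.
For Mᵀz: Σx·z = 126, Σz = 20.
Determinant 123·7 − 19² = 500.
m = (126·7 − 19·20)/500 = 251/250; b = (123·20 − 19·126)/500 = 33/250.
At x = 0: ẑ = (251/250)·(0) + (33/250)·(1) = 33/250.

ẑ = 0.132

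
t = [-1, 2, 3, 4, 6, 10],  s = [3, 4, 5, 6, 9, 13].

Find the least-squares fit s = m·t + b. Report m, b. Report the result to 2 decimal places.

From the data, Σt·t = 166, Σt = 24, Σ1 = 6.
And Σt·s = 228, Σs = 40.
Normal equations: [[166, 24]; [24, 6]]·[m, b]ᵀ = [228, 40]ᵀ.
Eliminating b: 6·(row 1) − 24·(row 2) gives 420·m = 6·228 − 24·40 = 408, so m = 34/35.
Then b = (40 − 24·(34/35))/6 = 292/105.

m = 0.97, b = 2.78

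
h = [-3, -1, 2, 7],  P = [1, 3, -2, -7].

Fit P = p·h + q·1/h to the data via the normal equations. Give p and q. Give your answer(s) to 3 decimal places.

p = -0.847, q = -1.408

The normal equations are: 63·p + 4·q = -59;  4·p + (2437/1764)·q = -16/3.
det = 63·(2437/1764) − 4² = 1989/28.
p = ((-59)·(2437/1764) − 4·(-16/3))/(1989/28) = -106151/125307; q = (63·(-16/3) − 4·(-59))/(1989/28) = -2800/1989.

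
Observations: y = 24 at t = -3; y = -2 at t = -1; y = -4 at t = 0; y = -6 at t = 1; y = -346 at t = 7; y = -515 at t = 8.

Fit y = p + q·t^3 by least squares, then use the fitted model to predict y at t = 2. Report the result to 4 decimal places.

ŷ = -11.7012

Setting ∂/∂p … = 0 gives: 6·p + 828·q = -849;  828·p + 380524·q = -383010.
(Σ1 = 6, Σt^3 = 828, Σt^3·t^3 = 380524, Σy = -849, Σt^3·y = -383010.)
Eliminating q: 380524·(row 1) − 828·(row 2) gives 1597560·p = 380524·(-849) − 828·(-383010) = -5932596, so p = -494383/133130.
Then q = ((-383010) − 828·(-494383/133130))/380524 = -66462/66565.
At t = 2: ŷ = (-494383/133130)·(1) + (-66462/66565)·(8) = -311555/26626.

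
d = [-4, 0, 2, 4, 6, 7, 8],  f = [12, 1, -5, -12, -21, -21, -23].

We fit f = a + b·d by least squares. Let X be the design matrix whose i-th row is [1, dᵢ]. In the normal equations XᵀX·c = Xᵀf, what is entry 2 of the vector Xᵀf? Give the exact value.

-563

Entry 2 ↔ basis d, so (Xᵀf)_{2} = Σᵢ (d)·fᵢ = (-4)·(12) + (0)·(1) + (2)·(-5) + (4)·(-12) + (6)·(-21) + (7)·(-21) + (8)·(-23) = -563.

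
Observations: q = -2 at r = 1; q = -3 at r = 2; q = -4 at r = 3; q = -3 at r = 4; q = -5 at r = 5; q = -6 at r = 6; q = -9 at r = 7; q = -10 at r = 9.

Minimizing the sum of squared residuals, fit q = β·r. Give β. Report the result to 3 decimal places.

β = -1.113

Forming MᵀM = [[221]] and Mᵀq = [-246]ᵀ gives MᵀM·[β]ᵀ = Mᵀq.
Hence β = -246 / 221 ≈ -1.11312.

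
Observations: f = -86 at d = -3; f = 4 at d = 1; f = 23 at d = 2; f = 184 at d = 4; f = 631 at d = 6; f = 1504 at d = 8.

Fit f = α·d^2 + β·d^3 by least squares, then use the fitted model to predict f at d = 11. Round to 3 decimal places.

f̂ = 3932.494

Setting ∂/∂α … = 0 gives: 5746·α + 41358·β = 121238;  41358·α + 313690·β = 920630.
Determinant 5746·313690 − 41358² = 91978576.
α = (121238·313690 − 41358·920630)/91978576 = -5533415/11497322; β = (5746·920630 − 41358·121238)/91978576 = 34472347/11497322.
At d = 11: f̂ = (-5533415/11497322)·(121) + (34472347/11497322)·(1331) = 22606575321/5748661.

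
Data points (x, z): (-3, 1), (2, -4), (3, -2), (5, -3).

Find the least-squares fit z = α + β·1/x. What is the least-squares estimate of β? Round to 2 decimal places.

β = -5.65

Setting ∂/∂α … = 0 gives: 4·α + (7/10)·β = -8;  (7/10)·α + (461/900)·β = -18/5.
(Σ1 = 4, Σ1/x = 7/10, Σ1/x·1/x = 461/900, Σz = -8, Σ1/x·z = -18/5.)
Determinant 4·(461/900) − (7/10)² = 1403/900.
α = ((-8)·(461/900) − (7/10)·(-18/5))/(1403/900) = -1420/1403; β = (4·(-18/5) − (7/10)·(-8))/(1403/900) = -7920/1403.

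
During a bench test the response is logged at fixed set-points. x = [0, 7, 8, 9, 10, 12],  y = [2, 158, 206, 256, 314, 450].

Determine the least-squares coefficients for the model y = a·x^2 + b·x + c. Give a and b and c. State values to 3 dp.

Entries of AᵀA: Σx^2·x^2 = 43794, Σx^2·x = 4312, Σx^2 = 438, Σx·x = 438, Σx = 46, Σ1 = 6.
And Σx^2·y = 137862, Σx·y = 13598, Σy = 1386.
So AᵀA·[a, b, c]ᵀ = Aᵀy: [[43794, 4312, 438]; [4312, 438, 46]; [438, 46, 6]]·[a, b, c]ᵀ = [137862, 13598, 1386]ᵀ.
Inverting the 3×3 Gram matrix, [a, b, c]ᵀ = [73770/24631, 33126/24631, 50585/24631]ᵀ.

a = 2.995, b = 1.345, c = 2.054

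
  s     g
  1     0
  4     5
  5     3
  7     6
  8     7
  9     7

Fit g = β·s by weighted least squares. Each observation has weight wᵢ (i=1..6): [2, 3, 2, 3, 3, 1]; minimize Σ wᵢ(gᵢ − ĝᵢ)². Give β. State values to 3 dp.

β = 0.860

AᵀWA·[β]ᵀ = AᵀWg reads: 520·β = 447.
Hence β = 447 / 520 ≈ 0.859615.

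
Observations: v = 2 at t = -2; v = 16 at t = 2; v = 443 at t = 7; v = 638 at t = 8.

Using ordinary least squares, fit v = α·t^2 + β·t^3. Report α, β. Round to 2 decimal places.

α = 2.40, β = 0.95

Compute the Gram sums: Σt^2·t^2 = 6529, Σt^2·t^3 = 49575, Σt^3·t^3 = 379921.
Right-hand side: Σt^2·v = 62611, Σt^3·v = 478717.
So AᵀA·[α, β]ᵀ = Aᵀv: [[6529, 49575]; [49575, 379921]]·[α, β]ᵀ = [62611, 478717]ᵀ.
Eliminating β: 379921·(row 1) − 49575·(row 2) gives 22823584·α = 379921·62611 − 49575·478717 = 54838456, so α = 6854807/2852948.
Then β = (478717 − 49575·(6854807/2852948))/379921 = 2700371/2852948.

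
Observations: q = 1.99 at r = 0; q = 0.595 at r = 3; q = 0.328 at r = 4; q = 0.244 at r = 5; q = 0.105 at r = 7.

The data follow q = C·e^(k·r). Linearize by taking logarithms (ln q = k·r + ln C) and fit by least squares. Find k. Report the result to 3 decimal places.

Let Y = ln q. Fitting Y = k·r + ln C by least squares:
Sums: Σr = 19.0000, Σ(r)² = 99.0000, Σln q = -4.6102, Σr·ln q = -28.8460.
Normal system: [[99.0000, 19.0000]; [19.0000, 5]]·[k, ln C]ᵀ = [-28.8460, -4.6102]ᵀ.
Solving (det = 134.0000): k = -0.42266, ln C = 0.68408.

k = -0.423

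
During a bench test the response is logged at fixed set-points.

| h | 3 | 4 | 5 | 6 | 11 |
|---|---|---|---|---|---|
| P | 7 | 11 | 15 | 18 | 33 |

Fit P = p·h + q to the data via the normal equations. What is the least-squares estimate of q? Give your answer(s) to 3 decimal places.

From the data, Σh·h = 207, Σh = 29, Σ1 = 5.
Moment sums: Σh·P = 611, ΣP = 84.
Normal equations: [[207, 29]; [29, 5]]·[p, q]ᵀ = [611, 84]ᵀ.
det = 207·5 − 29² = 194.
p = (611·5 − 29·84)/194 = 619/194; q = (207·84 − 29·611)/194 = -331/194.

q = -1.706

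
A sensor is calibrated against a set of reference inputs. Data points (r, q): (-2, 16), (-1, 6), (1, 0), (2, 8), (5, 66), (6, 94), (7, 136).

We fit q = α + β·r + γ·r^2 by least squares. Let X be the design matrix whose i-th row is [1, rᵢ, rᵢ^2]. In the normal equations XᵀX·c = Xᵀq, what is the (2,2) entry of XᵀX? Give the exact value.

120

Row 2 ↔ basis r, column 2 ↔ basis r, so (XᵀX)_{2,2} = Σᵢ (r)·(r) = (-2)·(-2) + (-1)·(-1) + (1)·(1) + (2)·(2) + (5)·(5) + (6)·(6) + (7)·(7) = 120.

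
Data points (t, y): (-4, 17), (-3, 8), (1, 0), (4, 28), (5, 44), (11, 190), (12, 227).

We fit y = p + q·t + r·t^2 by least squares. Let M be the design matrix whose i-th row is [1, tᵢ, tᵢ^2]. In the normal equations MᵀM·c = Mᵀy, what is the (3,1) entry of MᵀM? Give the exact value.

Row 3 ↔ basis t^2, column 1 ↔ basis 1, so (MᵀM)_{3,1} = Σᵢ t^2 = (16)·(1) + (9)·(1) + (1)·(1) + (16)·(1) + (25)·(1) + (121)·(1) + (144)·(1) = 332.

332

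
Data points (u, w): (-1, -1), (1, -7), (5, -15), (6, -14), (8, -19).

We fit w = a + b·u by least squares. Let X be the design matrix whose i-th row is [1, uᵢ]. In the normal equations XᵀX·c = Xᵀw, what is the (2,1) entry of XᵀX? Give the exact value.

Row 2 ↔ basis u, column 1 ↔ basis 1, so (XᵀX)_{2,1} = Σᵢ u = (-1)·(1) + (1)·(1) + (5)·(1) + (6)·(1) + (8)·(1) = 19.

19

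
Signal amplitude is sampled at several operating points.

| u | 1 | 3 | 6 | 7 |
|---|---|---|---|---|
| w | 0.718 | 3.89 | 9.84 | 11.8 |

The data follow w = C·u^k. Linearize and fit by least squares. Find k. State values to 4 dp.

k = 1.4434

Taking logs, ln w = k·ln u + ln C, so regress ln w on ln u.
XᵀX = [[8.2039, 4.8363]; [4.8363, 4]], rhs = [10.3918, 5.7817]ᵀ  (here Σln u = 4.8363, Σ(ln u)² = 8.2039, Σln w = 5.7817, Σln u·ln w = 10.3918).
Solving (det = 9.4260): k = 1.44340, ln C = -0.29975.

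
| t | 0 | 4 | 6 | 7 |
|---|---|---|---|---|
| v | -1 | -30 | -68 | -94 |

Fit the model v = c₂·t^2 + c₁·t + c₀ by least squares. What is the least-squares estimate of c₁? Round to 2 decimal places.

c₁ = 0.88

From the data, Σt^2·t^2 = 3953, Σt^2·t = 623, Σt^2 = 101, Σt·t = 101, Σt = 17, Σ1 = 4.
Moment sums: Σt^2·v = -7534, Σt·v = -1186, Σv = -193.
Normal equations: [[3953, 623, 101]; [623, 101, 17]; [101, 17, 4]]·[c₂, c₁, c₀]ᵀ = [-7534, -1186, -193]ᵀ.
Solving the 3×3 system (Gaussian elimination) gives c₂ = -751/372, c₁ = 53/60, c₀ = -319/310.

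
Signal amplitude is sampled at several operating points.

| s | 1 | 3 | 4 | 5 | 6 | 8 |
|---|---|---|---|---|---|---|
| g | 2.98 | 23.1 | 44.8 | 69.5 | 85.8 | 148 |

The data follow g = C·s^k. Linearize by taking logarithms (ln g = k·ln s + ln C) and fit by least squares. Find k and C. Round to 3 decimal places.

Linearized form: ln g = k·ln s + ln C. From the 6 transformed points,
Sums: Σln s = 7.9655, Σ(ln s)² = 13.2535, Σln g = 21.7245, Σln s·ln g = 33.9149.
Normal system: [[13.2535, 7.9655]; [7.9655, 6]]·[k, ln C]ᵀ = [33.9149, 21.7245]ᵀ.
Δ = 13.2535·6 − (7.9655)² = 16.0713; k = (33.9149·6 − 7.9655·21.7245)/16.0713 = 1.89419, ln C = (13.2535·21.7245 − 7.9655·33.9149)/16.0713 = 1.10605, so C = exp(1.10605) = 3.02238.

k = 1.894, C = 3.022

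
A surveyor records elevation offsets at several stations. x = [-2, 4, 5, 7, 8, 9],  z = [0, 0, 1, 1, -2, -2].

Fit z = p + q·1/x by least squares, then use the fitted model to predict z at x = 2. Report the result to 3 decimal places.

ẑ = -0.356

The normal system MᵀM·[p, q]ᵀ = Mᵀz is [[6, 829/2520]; [829/2520, 2545741/6350400]]·[p, q]ᵀ = [-2, -163/1260]ᵀ.
Eliminating q: (2545741/6350400)·(row 1) − (829/2520)·(row 2) gives (2917441/1270080)·p = (2545741/6350400)·(-2) − (829/2520)·(-163/1260) = -44641/58800, so p = -4821228/14587205.
Then q = ((-163/1260) − (829/2520)·(-4821228/14587205))/(2545741/6350400) = -150192/2917441.
At x = 2: ẑ = (-4821228/14587205)·(1) + (-150192/2917441)·(1/2) = -5196708/14587205.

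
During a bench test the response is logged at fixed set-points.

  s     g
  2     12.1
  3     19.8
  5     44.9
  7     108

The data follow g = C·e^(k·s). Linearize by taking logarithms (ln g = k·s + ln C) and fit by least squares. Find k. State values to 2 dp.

k = 0.43

Linearized form: ln g = k·s + ln C. From the 4 transformed points,
Over the data: Σs = 17.0000, Σ(s)² = 87.0000, Σln g = 13.9655, Σs·ln g = 65.7406.
Normal system: [[87.0000, 17.0000]; [17.0000, 4]]·[k, ln C]ᵀ = [65.7406, 13.9655]ᵀ.
Δ = 87.0000·4 − (17.0000)² = 59.0000; k = (65.7406·4 − 17.0000·13.9655)/59.0000 = 0.43304, ln C = (87.0000·13.9655 − 17.0000·65.7406)/59.0000 = 1.65093.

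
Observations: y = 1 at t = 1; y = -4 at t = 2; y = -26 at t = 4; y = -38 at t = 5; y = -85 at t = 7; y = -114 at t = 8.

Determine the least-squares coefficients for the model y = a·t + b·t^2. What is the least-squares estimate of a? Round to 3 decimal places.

a = 2.276

From the data, Σt·t = 159, Σt·t^2 = 1053, Σt^2·t^2 = 7395.
For Aᵀy: Σt·y = -1808, Σt^2·y = -12842.
Normal equations: [[159, 1053]; [1053, 7395]]·[a, b]ᵀ = [-1808, -12842]ᵀ.
Δ = 159·7395 − 1053² = 66996.
a = ((-1808)·7395 − 1053·(-12842))/66996 = 25411/11166; b = (159·(-12842) − 1053·(-1808))/66996 = -23009/11166.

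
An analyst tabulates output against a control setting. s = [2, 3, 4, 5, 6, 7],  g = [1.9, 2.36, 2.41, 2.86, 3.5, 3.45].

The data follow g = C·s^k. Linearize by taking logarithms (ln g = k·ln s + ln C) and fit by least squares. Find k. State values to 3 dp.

Linearized form: ln g = k·ln s + ln C. From the 6 transformed points,
Σln s = 8.5252, Σ(ln s)² = 13.1965, Σln g = 5.9221, Σln s·ln g = 8.9533.
Equations: 13.1965·k + 8.5252·ln C = 8.9533;  8.5252·k + 6·ln C = 5.9221.
Solving (det = 6.5005): k = 0.49734, ln C = 0.28036.

k = 0.497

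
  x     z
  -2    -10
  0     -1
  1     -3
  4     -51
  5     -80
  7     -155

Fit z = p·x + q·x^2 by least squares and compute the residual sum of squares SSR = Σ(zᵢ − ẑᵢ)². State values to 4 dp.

With design matrix M, MᵀM = [[95, 525]; [525, 3299]] and Mᵀz = [-1672, -10454]ᵀ.
Eliminating q: 3299·(row 1) − 525·(row 2) gives 37780·p = 3299·(-1672) − 525·(-10454) = -27578, so p = -13789/18890.
Then q = ((-10454) − 525·(-13789/18890))/3299 = -11533/3778.
Residuals: 7091/9445, -1, 7392/9445, 7203/9445, -63/1889, -2921/9445; SSR = 26961/9445.

SSR = 2.8545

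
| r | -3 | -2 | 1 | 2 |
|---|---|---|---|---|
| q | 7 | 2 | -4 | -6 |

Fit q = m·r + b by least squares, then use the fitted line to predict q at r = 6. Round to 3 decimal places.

q̂ = -16.118

Sums needed: Σr·r = 18, Σr = -2, Σ1 = 4.
And Σr·q = -41, Σq = -1.
Determinant 18·4 − (-2)² = 68.
m = ((-41)·4 − (-2)·(-1))/68 = -83/34; b = (18·(-1) − (-2)·(-41))/68 = -25/17.
At r = 6: q̂ = (-83/34)·(6) + (-25/17)·(1) = -274/17.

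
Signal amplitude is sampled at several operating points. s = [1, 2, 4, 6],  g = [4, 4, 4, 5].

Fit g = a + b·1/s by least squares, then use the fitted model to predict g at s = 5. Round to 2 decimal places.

ĝ = 4.46

The normal system XᵀX·[a, b]ᵀ = Xᵀg is [[4, 23/12]; [23/12, 193/144]]·[a, b]ᵀ = [17, 47/6]ᵀ.
Eliminating b: (193/144)·(row 1) − (23/12)·(row 2) gives (27/16)·a = (193/144)·17 − (23/12)·(47/6) = 373/48, so a = 373/81.
Then b = ((47/6) − (23/12)·(373/81))/(193/144) = -20/27.
At s = 5: ĝ = (373/81)·(1) + (-20/27)·(1/5) = 361/81.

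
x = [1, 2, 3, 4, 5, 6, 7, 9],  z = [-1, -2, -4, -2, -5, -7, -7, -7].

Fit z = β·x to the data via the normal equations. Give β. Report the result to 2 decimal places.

β = -0.92

From the data, Σx·x = 221.
Right-hand side: Σx·z = -204.
β = (-204)/221 = -0.923077.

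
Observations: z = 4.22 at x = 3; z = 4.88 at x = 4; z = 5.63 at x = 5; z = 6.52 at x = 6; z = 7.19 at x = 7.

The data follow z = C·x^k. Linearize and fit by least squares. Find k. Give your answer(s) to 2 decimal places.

k = 0.64

Taking logs, ln z = k·ln x + ln C, so regress ln z on ln x.
XᵀX = [[12.7160, 7.8320]; [7.8320, 5]], rhs = [13.7586, 8.6007]ᵀ  (here Σln x = 7.8320, Σ(ln x)² = 12.7160, Σln z = 8.6007, Σln x·ln z = 13.7586).
Solving (det = 2.2397): k = 0.63960, ln C = 0.71826.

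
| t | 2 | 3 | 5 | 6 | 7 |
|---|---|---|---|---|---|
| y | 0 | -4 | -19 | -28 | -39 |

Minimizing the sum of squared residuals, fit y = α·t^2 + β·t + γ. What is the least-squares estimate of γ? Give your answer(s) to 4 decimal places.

Normal-equation sums: Σt^2·t^2 = 4419, Σt^2·t = 719, Σt^2 = 123, Σt·t = 123, Σt = 23, Σ1 = 5.
Right-hand side: Σt^2·y = -3430, Σt·y = -548, Σy = -90.
Normal equations: [[4419, 719, 123]; [719, 123, 23]; [123, 23, 5]]·[α, β, γ]ᵀ = [-3430, -548, -90]ᵀ.
Row-reducing yields α = -69/88, β = -71/88, γ = 5.

γ = 5.0000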